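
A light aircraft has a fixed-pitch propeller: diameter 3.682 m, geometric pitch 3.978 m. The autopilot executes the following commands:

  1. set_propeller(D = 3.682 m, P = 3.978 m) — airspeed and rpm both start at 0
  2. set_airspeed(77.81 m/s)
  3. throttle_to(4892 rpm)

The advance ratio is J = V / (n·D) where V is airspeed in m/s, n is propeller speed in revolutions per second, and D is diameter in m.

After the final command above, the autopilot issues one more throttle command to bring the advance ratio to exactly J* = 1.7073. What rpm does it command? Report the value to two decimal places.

rpm = 742.67

set_propeller: D = 3.682 m, P = 3.978 m (p = P/D = 1.080391); state ← (V=0, rpm=0)
set_airspeed(77.81): V ← 77.81 m/s
throttle_to(4892): rpm ← 4892
final state: V = 77.81 m/s, rpm = 4892 → n = rpm/60 = 81.533333 rev/s
target J* = 1.7073; solve J* = V/(n·D) for n: n = V/(J*·D) = 77.81/(1.7073 × 3.682) = 12.377752 rev/s
rpm = 60·n = 742.665144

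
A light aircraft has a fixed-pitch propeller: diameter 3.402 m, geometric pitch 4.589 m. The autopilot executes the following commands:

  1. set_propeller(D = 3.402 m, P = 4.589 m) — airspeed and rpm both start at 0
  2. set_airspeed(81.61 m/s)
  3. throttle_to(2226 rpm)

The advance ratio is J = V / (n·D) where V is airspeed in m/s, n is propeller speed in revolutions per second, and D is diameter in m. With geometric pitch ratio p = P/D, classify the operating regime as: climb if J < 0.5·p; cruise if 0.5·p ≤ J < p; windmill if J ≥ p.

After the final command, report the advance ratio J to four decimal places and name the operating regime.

J = 0.6466, regime = climb

set_propeller: D = 3.402 m, P = 4.589 m (p = P/D = 1.348912); state ← (V=0, rpm=0)
set_airspeed(81.61): V ← 81.61 m/s
throttle_to(2226): rpm ← 2226
final state: V = 81.61 m/s, rpm = 2226 → n = rpm/60 = 37.100000 rev/s
J = V / (n·D) = 81.61 / (37.100000 × 3.402) = 0.646599
regime bands: climb J<0.6745 | cruise [0.6745, 1.3489) | windmill J≥1.3489
J = 0.6466 → climb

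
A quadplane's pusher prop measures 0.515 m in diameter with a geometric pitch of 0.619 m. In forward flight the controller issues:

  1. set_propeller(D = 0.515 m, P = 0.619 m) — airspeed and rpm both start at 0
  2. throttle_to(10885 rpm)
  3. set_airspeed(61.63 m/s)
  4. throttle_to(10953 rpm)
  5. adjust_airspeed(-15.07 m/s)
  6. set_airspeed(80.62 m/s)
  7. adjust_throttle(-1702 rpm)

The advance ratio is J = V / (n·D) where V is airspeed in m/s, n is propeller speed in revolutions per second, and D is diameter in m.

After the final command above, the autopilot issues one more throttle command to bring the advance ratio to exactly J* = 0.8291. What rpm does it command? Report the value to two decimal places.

set_propeller: D = 0.515 m, P = 0.619 m (p = P/D = 1.201942); state ← (V=0, rpm=0)
throttle_to(10885): rpm ← 10885
set_airspeed(61.63): V ← 61.63 m/s
throttle_to(10953): rpm ← 10953
adjust_airspeed(-15.07): V ← 61.63 -15.07 = 46.56 m/s
set_airspeed(80.62): V ← 80.62 m/s
adjust_throttle(-1702): rpm ← 10953 -1702 = 9251
final state: V = 80.62 m/s, rpm = 9251 → n = rpm/60 = 154.183333 rev/s
target J* = 0.8291; solve J* = V/(n·D) for n: n = V/(J*·D) = 80.62/(0.8291 × 0.515) = 188.811590 rev/s
rpm = 60·n = 11328.695404

rpm = 11328.70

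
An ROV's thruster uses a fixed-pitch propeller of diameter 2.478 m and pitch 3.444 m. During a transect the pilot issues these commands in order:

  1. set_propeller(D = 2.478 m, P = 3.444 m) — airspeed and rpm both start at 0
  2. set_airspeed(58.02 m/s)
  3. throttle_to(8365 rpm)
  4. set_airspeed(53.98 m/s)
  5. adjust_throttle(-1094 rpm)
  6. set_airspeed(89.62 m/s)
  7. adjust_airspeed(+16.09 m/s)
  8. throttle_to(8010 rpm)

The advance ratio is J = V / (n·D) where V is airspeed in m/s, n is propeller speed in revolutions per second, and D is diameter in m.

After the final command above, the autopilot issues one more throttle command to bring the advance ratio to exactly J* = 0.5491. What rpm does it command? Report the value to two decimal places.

set_propeller: D = 2.478 m, P = 3.444 m (p = P/D = 1.389831); state ← (V=0, rpm=0)
set_airspeed(58.02): V ← 58.02 m/s
throttle_to(8365): rpm ← 8365
set_airspeed(53.98): V ← 53.98 m/s
adjust_throttle(-1094): rpm ← 8365 -1094 = 7271
set_airspeed(89.62): V ← 89.62 m/s
adjust_airspeed(+16.09): V ← 89.62 +16.09 = 105.71 m/s
throttle_to(8010): rpm ← 8010
final state: V = 105.71 m/s, rpm = 8010 → n = rpm/60 = 133.500000 rev/s
target J* = 0.5491; solve J* = V/(n·D) for n: n = V/(J*·D) = 105.71/(0.5491 × 2.478) = 77.689679 rev/s
rpm = 60·n = 4661.380741

rpm = 4661.38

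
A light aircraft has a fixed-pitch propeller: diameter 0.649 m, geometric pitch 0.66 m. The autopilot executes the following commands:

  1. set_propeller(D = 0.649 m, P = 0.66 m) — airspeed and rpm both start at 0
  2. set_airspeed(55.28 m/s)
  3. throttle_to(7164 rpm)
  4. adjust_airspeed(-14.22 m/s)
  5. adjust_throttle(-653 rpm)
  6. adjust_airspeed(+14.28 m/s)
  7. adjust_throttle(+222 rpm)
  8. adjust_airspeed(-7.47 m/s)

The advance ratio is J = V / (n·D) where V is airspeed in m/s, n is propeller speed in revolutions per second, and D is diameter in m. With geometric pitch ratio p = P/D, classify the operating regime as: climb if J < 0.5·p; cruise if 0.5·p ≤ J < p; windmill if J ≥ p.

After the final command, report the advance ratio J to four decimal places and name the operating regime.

set_propeller: D = 0.649 m, P = 0.66 m (p = P/D = 1.016949); state ← (V=0, rpm=0)
set_airspeed(55.28): V ← 55.28 m/s
throttle_to(7164): rpm ← 7164
adjust_airspeed(-14.22): V ← 55.28 -14.22 = 41.06 m/s
adjust_throttle(-653): rpm ← 7164 -653 = 6511
adjust_airspeed(+14.28): V ← 41.06 +14.28 = 55.34 m/s
adjust_throttle(+222): rpm ← 6511 +222 = 6733
adjust_airspeed(-7.47): V ← 55.34 -7.47 = 47.87 m/s
final state: V = 47.87 m/s, rpm = 6733 → n = rpm/60 = 112.216667 rev/s
J = V / (n·D) = 47.87 / (112.216667 × 0.649) = 0.657297
regime bands: climb J<0.5085 | cruise [0.5085, 1.0169) | windmill J≥1.0169
J = 0.6573 → cruise

J = 0.6573, regime = cruise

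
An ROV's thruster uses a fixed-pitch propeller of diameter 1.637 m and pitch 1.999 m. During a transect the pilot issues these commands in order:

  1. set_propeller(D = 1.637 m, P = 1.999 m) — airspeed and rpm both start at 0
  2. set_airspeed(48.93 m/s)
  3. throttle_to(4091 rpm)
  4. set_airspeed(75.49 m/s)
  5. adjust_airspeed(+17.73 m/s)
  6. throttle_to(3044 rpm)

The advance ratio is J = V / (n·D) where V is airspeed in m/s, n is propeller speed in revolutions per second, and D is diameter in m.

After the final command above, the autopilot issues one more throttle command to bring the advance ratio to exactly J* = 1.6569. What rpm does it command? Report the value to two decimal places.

rpm = 2062.13

set_propeller: D = 1.637 m, P = 1.999 m (p = P/D = 1.221136); state ← (V=0, rpm=0)
set_airspeed(48.93): V ← 48.93 m/s
throttle_to(4091): rpm ← 4091
set_airspeed(75.49): V ← 75.49 m/s
adjust_airspeed(+17.73): V ← 75.49 +17.73 = 93.22 m/s
throttle_to(3044): rpm ← 3044
final state: V = 93.22 m/s, rpm = 3044 → n = rpm/60 = 50.733333 rev/s
target J* = 1.6569; solve J* = V/(n·D) for n: n = V/(J*·D) = 93.22/(1.6569 × 1.637) = 34.368780 rev/s
rpm = 60·n = 2062.126824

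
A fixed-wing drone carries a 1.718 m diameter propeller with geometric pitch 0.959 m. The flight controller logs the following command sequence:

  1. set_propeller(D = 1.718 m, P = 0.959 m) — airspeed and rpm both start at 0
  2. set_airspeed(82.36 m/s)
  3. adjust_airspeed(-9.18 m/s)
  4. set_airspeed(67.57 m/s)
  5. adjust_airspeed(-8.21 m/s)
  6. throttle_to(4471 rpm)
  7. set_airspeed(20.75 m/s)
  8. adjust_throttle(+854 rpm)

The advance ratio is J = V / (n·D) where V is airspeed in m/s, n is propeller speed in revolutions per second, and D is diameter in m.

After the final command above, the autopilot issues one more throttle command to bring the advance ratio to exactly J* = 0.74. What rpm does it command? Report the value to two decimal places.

set_propeller: D = 1.718 m, P = 0.959 m (p = P/D = 0.558207); state ← (V=0, rpm=0)
set_airspeed(82.36): V ← 82.36 m/s
adjust_airspeed(-9.18): V ← 82.36 -9.18 = 73.18 m/s
set_airspeed(67.57): V ← 67.57 m/s
adjust_airspeed(-8.21): V ← 67.57 -8.21 = 59.36 m/s
throttle_to(4471): rpm ← 4471
set_airspeed(20.75): V ← 20.75 m/s
adjust_throttle(+854): rpm ← 4471 +854 = 5325
final state: V = 20.75 m/s, rpm = 5325 → n = rpm/60 = 88.750000 rev/s
target J* = 0.74; solve J* = V/(n·D) for n: n = V/(J*·D) = 20.75/(0.74 × 1.718) = 16.321618 rev/s
rpm = 60·n = 979.297109

rpm = 979.30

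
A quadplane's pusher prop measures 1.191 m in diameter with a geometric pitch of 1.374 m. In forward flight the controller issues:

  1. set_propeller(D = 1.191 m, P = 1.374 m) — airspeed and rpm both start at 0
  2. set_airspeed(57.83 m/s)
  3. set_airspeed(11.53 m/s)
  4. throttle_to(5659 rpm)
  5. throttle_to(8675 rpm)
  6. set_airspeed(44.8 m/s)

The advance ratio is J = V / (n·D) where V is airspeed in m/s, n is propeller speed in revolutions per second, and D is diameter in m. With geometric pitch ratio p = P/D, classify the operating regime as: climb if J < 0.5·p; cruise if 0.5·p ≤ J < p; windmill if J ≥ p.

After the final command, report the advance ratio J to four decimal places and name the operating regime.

J = 0.2602, regime = climb

set_propeller: D = 1.191 m, P = 1.374 m (p = P/D = 1.153652); state ← (V=0, rpm=0)
set_airspeed(57.83): V ← 57.83 m/s
set_airspeed(11.53): V ← 11.53 m/s
throttle_to(5659): rpm ← 5659
throttle_to(8675): rpm ← 8675
set_airspeed(44.8): V ← 44.8 m/s
final state: V = 44.8 m/s, rpm = 8675 → n = rpm/60 = 144.583333 rev/s
J = V / (n·D) = 44.8 / (144.583333 × 1.191) = 0.260164
regime bands: climb J<0.5768 | cruise [0.5768, 1.1537) | windmill J≥1.1537
J = 0.2602 → climb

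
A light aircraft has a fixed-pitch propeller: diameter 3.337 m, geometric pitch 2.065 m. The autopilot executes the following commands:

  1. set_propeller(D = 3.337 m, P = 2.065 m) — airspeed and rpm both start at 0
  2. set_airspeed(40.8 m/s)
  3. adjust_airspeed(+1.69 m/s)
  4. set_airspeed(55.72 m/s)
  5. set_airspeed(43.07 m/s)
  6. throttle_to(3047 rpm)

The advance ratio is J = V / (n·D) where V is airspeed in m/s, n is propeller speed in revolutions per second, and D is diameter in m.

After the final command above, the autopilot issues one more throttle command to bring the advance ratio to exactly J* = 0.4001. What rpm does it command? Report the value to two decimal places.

rpm = 1935.54

set_propeller: D = 3.337 m, P = 2.065 m (p = P/D = 0.618819); state ← (V=0, rpm=0)
set_airspeed(40.8): V ← 40.8 m/s
adjust_airspeed(+1.69): V ← 40.8 +1.69 = 42.49 m/s
set_airspeed(55.72): V ← 55.72 m/s
set_airspeed(43.07): V ← 43.07 m/s
throttle_to(3047): rpm ← 3047
final state: V = 43.07 m/s, rpm = 3047 → n = rpm/60 = 50.783333 rev/s
target J* = 0.4001; solve J* = V/(n·D) for n: n = V/(J*·D) = 43.07/(0.4001 × 3.337) = 32.258942 rev/s
rpm = 60·n = 1935.536493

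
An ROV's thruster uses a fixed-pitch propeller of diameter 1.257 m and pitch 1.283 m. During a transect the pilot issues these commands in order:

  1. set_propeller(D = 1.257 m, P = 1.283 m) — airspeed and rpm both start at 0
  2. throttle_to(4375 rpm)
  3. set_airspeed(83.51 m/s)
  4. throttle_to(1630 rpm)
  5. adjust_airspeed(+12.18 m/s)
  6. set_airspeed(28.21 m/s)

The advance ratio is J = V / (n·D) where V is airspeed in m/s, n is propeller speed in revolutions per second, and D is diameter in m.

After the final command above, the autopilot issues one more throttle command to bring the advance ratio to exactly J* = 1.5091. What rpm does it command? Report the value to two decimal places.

rpm = 892.28

set_propeller: D = 1.257 m, P = 1.283 m (p = P/D = 1.020684); state ← (V=0, rpm=0)
throttle_to(4375): rpm ← 4375
set_airspeed(83.51): V ← 83.51 m/s
throttle_to(1630): rpm ← 1630
adjust_airspeed(+12.18): V ← 83.51 +12.18 = 95.69 m/s
set_airspeed(28.21): V ← 28.21 m/s
final state: V = 28.21 m/s, rpm = 1630 → n = rpm/60 = 27.166667 rev/s
target J* = 1.5091; solve J* = V/(n·D) for n: n = V/(J*·D) = 28.21/(1.5091 × 1.257) = 14.871329 rev/s
rpm = 60·n = 892.279756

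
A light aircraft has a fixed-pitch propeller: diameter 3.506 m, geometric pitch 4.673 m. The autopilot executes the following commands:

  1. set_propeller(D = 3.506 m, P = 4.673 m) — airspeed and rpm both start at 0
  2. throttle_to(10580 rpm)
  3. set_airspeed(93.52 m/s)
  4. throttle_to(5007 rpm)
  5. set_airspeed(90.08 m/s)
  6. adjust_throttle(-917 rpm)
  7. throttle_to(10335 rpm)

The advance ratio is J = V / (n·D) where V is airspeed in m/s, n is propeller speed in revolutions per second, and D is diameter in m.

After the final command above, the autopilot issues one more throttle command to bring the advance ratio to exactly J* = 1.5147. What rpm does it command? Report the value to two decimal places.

set_propeller: D = 3.506 m, P = 4.673 m (p = P/D = 1.332858); state ← (V=0, rpm=0)
throttle_to(10580): rpm ← 10580
set_airspeed(93.52): V ← 93.52 m/s
throttle_to(5007): rpm ← 5007
set_airspeed(90.08): V ← 90.08 m/s
adjust_throttle(-917): rpm ← 5007 -917 = 4090
throttle_to(10335): rpm ← 10335
final state: V = 90.08 m/s, rpm = 10335 → n = rpm/60 = 172.250000 rev/s
target J* = 1.5147; solve J* = V/(n·D) for n: n = V/(J*·D) = 90.08/(1.5147 × 3.506) = 16.962499 rev/s
rpm = 60·n = 1017.749952

rpm = 1017.75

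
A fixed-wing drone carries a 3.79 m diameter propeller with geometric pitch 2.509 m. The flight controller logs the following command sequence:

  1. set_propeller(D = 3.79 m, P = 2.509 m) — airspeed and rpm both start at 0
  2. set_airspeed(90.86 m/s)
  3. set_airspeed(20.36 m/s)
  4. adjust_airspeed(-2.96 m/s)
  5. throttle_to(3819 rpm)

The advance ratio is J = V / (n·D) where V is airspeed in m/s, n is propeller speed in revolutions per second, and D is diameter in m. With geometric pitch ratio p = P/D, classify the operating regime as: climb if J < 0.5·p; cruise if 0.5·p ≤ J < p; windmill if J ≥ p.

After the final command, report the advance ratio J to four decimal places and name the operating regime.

J = 0.0721, regime = climb

set_propeller: D = 3.79 m, P = 2.509 m (p = P/D = 0.662005); state ← (V=0, rpm=0)
set_airspeed(90.86): V ← 90.86 m/s
set_airspeed(20.36): V ← 20.36 m/s
adjust_airspeed(-2.96): V ← 20.36 -2.96 = 17.4 m/s
throttle_to(3819): rpm ← 3819
final state: V = 17.4 m/s, rpm = 3819 → n = rpm/60 = 63.650000 rev/s
J = V / (n·D) = 17.4 / (63.650000 × 3.79) = 0.072129
regime bands: climb J<0.3310 | cruise [0.3310, 0.6620) | windmill J≥0.6620
J = 0.0721 → climb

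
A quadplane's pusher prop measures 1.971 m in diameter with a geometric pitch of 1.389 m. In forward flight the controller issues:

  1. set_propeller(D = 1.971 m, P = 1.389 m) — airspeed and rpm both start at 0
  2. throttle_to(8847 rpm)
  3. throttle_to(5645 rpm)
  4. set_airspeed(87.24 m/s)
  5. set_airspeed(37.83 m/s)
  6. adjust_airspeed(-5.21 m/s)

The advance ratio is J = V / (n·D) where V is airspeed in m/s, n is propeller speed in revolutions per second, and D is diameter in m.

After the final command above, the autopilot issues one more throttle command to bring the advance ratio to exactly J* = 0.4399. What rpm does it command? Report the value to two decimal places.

set_propeller: D = 1.971 m, P = 1.389 m (p = P/D = 0.704718); state ← (V=0, rpm=0)
throttle_to(8847): rpm ← 8847
throttle_to(5645): rpm ← 5645
set_airspeed(87.24): V ← 87.24 m/s
set_airspeed(37.83): V ← 37.83 m/s
adjust_airspeed(-5.21): V ← 37.83 -5.21 = 32.62 m/s
final state: V = 32.62 m/s, rpm = 5645 → n = rpm/60 = 94.083333 rev/s
target J* = 0.4399; solve J* = V/(n·D) for n: n = V/(J*·D) = 32.62/(0.4399 × 1.971) = 37.622129 rev/s
rpm = 60·n = 2257.327752

rpm = 2257.33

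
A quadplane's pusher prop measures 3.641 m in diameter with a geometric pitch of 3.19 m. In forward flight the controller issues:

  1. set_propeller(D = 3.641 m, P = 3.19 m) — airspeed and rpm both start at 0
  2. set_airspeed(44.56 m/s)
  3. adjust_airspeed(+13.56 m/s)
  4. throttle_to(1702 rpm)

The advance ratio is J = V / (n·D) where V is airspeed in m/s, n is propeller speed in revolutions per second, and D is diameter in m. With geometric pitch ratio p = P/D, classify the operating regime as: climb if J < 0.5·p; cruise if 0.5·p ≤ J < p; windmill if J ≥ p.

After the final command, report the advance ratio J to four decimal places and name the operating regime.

set_propeller: D = 3.641 m, P = 3.19 m (p = P/D = 0.876133); state ← (V=0, rpm=0)
set_airspeed(44.56): V ← 44.56 m/s
adjust_airspeed(+13.56): V ← 44.56 +13.56 = 58.12 m/s
throttle_to(1702): rpm ← 1702
final state: V = 58.12 m/s, rpm = 1702 → n = rpm/60 = 28.366667 rev/s
J = V / (n·D) = 58.12 / (28.366667 × 3.641) = 0.562726
regime bands: climb J<0.4381 | cruise [0.4381, 0.8761) | windmill J≥0.8761
J = 0.5627 → cruise

J = 0.5627, regime = cruise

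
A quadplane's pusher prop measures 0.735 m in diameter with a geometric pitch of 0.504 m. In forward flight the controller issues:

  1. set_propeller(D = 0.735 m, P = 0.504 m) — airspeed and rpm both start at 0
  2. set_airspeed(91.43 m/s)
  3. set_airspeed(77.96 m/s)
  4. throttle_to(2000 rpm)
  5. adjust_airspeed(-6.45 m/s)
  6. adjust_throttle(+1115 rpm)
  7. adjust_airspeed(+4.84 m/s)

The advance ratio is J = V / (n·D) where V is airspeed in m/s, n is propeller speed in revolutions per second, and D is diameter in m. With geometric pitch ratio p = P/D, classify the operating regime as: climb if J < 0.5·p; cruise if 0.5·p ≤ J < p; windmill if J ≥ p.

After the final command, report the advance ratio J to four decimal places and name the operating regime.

set_propeller: D = 0.735 m, P = 0.504 m (p = P/D = 0.685714); state ← (V=0, rpm=0)
set_airspeed(91.43): V ← 91.43 m/s
set_airspeed(77.96): V ← 77.96 m/s
throttle_to(2000): rpm ← 2000
adjust_airspeed(-6.45): V ← 77.96 -6.45 = 71.51 m/s
adjust_throttle(+1115): rpm ← 2000 +1115 = 3115
adjust_airspeed(+4.84): V ← 71.51 +4.84 = 76.35 m/s
final state: V = 76.35 m/s, rpm = 3115 → n = rpm/60 = 51.916667 rev/s
J = V / (n·D) = 76.35 / (51.916667 × 0.735) = 2.000852
regime bands: climb J<0.3429 | cruise [0.3429, 0.6857) | windmill J≥0.6857
J = 2.0009 → windmill

J = 2.0009, regime = windmill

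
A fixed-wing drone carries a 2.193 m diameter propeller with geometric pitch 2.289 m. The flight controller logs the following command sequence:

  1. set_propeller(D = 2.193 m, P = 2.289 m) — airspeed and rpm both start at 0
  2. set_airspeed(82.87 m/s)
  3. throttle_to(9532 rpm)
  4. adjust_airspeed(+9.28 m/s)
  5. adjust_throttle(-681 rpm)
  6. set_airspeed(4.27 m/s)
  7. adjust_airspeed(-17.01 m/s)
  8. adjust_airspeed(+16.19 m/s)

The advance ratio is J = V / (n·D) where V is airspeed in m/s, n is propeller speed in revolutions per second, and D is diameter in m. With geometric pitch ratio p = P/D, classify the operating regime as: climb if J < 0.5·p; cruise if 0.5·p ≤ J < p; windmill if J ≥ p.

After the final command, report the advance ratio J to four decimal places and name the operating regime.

J = 0.0107, regime = climb

set_propeller: D = 2.193 m, P = 2.289 m (p = P/D = 1.043776); state ← (V=0, rpm=0)
set_airspeed(82.87): V ← 82.87 m/s
throttle_to(9532): rpm ← 9532
adjust_airspeed(+9.28): V ← 82.87 +9.28 = 92.15 m/s
adjust_throttle(-681): rpm ← 9532 -681 = 8851
set_airspeed(4.27): V ← 4.27 m/s
adjust_airspeed(-17.01): V ← 4.27 -17.01 = -12.74 m/s
adjust_airspeed(+16.19): V ← -12.74 +16.19 = 3.45 m/s
final state: V = 3.45 m/s, rpm = 8851 → n = rpm/60 = 147.516667 rev/s
J = V / (n·D) = 3.45 / (147.516667 × 2.193) = 0.010664
regime bands: climb J<0.5219 | cruise [0.5219, 1.0438) | windmill J≥1.0438
J = 0.0107 → climb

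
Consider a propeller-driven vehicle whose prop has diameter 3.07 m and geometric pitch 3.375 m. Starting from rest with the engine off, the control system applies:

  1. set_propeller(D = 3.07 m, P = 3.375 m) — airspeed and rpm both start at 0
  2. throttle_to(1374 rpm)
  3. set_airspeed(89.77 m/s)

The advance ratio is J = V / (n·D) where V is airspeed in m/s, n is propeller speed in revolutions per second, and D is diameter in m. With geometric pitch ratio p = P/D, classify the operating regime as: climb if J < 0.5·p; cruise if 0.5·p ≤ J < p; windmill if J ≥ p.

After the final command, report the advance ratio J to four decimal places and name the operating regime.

J = 1.2769, regime = windmill

set_propeller: D = 3.07 m, P = 3.375 m (p = P/D = 1.099349); state ← (V=0, rpm=0)
throttle_to(1374): rpm ← 1374
set_airspeed(89.77): V ← 89.77 m/s
final state: V = 89.77 m/s, rpm = 1374 → n = rpm/60 = 22.900000 rev/s
J = V / (n·D) = 89.77 / (22.900000 × 3.07) = 1.276901
regime bands: climb J<0.5497 | cruise [0.5497, 1.0993) | windmill J≥1.0993
J = 1.2769 → windmill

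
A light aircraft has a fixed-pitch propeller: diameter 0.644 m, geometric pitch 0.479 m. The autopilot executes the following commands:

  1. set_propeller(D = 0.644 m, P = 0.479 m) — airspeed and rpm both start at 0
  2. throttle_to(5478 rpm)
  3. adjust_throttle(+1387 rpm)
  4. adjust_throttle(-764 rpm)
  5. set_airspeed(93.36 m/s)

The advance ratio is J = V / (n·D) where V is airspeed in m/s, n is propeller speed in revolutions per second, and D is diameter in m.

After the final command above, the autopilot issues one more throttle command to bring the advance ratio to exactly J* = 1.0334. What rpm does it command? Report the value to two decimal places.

rpm = 8417.01

set_propeller: D = 0.644 m, P = 0.479 m (p = P/D = 0.743789); state ← (V=0, rpm=0)
throttle_to(5478): rpm ← 5478
adjust_throttle(+1387): rpm ← 5478 +1387 = 6865
adjust_throttle(-764): rpm ← 6865 -764 = 6101
set_airspeed(93.36): V ← 93.36 m/s
final state: V = 93.36 m/s, rpm = 6101 → n = rpm/60 = 101.683333 rev/s
target J* = 1.0334; solve J* = V/(n·D) for n: n = V/(J*·D) = 93.36/(1.0334 × 0.644) = 140.283476 rev/s
rpm = 60·n = 8417.008560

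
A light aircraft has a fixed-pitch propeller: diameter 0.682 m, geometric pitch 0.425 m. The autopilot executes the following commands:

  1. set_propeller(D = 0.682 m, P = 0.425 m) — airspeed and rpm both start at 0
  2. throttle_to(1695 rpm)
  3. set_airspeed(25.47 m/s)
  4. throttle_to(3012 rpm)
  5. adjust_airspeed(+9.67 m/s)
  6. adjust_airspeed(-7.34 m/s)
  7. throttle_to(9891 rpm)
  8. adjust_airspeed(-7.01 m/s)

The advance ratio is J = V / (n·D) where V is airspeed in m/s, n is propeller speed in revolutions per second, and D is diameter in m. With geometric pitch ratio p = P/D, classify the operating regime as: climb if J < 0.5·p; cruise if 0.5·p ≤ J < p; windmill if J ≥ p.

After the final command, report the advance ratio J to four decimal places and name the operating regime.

set_propeller: D = 0.682 m, P = 0.425 m (p = P/D = 0.623167); state ← (V=0, rpm=0)
throttle_to(1695): rpm ← 1695
set_airspeed(25.47): V ← 25.47 m/s
throttle_to(3012): rpm ← 3012
adjust_airspeed(+9.67): V ← 25.47 +9.67 = 35.14 m/s
adjust_airspeed(-7.34): V ← 35.14 -7.34 = 27.8 m/s
throttle_to(9891): rpm ← 9891
adjust_airspeed(-7.01): V ← 27.8 -7.01 = 20.79 m/s
final state: V = 20.79 m/s, rpm = 9891 → n = rpm/60 = 164.850000 rev/s
J = V / (n·D) = 20.79 / (164.850000 × 0.682) = 0.184919
regime bands: climb J<0.3116 | cruise [0.3116, 0.6232) | windmill J≥0.6232
J = 0.1849 → climb

J = 0.1849, regime = climb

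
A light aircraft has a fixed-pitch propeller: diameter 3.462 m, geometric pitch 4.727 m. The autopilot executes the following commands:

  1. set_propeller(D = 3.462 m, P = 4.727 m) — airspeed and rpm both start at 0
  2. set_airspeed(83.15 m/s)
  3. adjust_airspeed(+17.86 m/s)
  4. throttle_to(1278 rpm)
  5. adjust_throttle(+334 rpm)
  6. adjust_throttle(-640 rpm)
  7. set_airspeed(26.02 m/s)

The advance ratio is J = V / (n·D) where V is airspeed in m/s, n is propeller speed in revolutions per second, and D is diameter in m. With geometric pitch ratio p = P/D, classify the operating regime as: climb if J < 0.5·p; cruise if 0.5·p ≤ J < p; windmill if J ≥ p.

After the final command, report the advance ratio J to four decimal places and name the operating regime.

set_propeller: D = 3.462 m, P = 4.727 m (p = P/D = 1.365396); state ← (V=0, rpm=0)
set_airspeed(83.15): V ← 83.15 m/s
adjust_airspeed(+17.86): V ← 83.15 +17.86 = 101.01 m/s
throttle_to(1278): rpm ← 1278
adjust_throttle(+334): rpm ← 1278 +334 = 1612
adjust_throttle(-640): rpm ← 1612 -640 = 972
set_airspeed(26.02): V ← 26.02 m/s
final state: V = 26.02 m/s, rpm = 972 → n = rpm/60 = 16.200000 rev/s
J = V / (n·D) = 26.02 / (16.200000 × 3.462) = 0.463944
regime bands: climb J<0.6827 | cruise [0.6827, 1.3654) | windmill J≥1.3654
J = 0.4639 → climb

J = 0.4639, regime = climb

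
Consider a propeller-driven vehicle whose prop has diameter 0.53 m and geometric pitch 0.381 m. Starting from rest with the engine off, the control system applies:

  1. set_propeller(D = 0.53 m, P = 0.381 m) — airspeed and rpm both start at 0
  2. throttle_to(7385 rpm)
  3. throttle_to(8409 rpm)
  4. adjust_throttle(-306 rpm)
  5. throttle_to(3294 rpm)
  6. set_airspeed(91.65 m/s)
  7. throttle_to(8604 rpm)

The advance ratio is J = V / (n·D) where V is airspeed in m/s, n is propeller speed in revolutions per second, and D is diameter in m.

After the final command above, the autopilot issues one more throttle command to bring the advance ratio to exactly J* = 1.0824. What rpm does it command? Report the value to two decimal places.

rpm = 9585.62

set_propeller: D = 0.53 m, P = 0.381 m (p = P/D = 0.718868); state ← (V=0, rpm=0)
throttle_to(7385): rpm ← 7385
throttle_to(8409): rpm ← 8409
adjust_throttle(-306): rpm ← 8409 -306 = 8103
throttle_to(3294): rpm ← 3294
set_airspeed(91.65): V ← 91.65 m/s
throttle_to(8604): rpm ← 8604
final state: V = 91.65 m/s, rpm = 8604 → n = rpm/60 = 143.400000 rev/s
target J* = 1.0824; solve J* = V/(n·D) for n: n = V/(J*·D) = 91.65/(1.0824 × 0.53) = 159.760281 rev/s
rpm = 60·n = 9585.616868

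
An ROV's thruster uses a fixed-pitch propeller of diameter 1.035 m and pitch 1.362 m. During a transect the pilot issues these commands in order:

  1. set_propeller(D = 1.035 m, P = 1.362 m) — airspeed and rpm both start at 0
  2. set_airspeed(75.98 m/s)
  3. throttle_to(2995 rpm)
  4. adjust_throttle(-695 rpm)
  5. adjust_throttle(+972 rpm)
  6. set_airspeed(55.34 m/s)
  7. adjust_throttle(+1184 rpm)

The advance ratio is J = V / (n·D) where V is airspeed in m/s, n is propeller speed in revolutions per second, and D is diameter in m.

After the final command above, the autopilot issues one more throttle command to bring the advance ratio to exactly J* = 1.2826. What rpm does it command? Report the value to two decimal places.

rpm = 2501.26

set_propeller: D = 1.035 m, P = 1.362 m (p = P/D = 1.315942); state ← (V=0, rpm=0)
set_airspeed(75.98): V ← 75.98 m/s
throttle_to(2995): rpm ← 2995
adjust_throttle(-695): rpm ← 2995 -695 = 2300
adjust_throttle(+972): rpm ← 2300 +972 = 3272
set_airspeed(55.34): V ← 55.34 m/s
adjust_throttle(+1184): rpm ← 3272 +1184 = 4456
final state: V = 55.34 m/s, rpm = 4456 → n = rpm/60 = 74.266667 rev/s
target J* = 1.2826; solve J* = V/(n·D) for n: n = V/(J*·D) = 55.34/(1.2826 × 1.035) = 41.687665 rev/s
rpm = 60·n = 2501.259896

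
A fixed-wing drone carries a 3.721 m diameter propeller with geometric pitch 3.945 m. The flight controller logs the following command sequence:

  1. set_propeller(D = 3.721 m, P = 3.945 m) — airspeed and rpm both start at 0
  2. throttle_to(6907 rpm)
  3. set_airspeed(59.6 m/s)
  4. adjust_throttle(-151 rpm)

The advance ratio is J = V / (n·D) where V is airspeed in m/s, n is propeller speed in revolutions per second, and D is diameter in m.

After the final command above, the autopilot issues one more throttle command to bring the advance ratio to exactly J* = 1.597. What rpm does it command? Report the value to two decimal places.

rpm = 601.77

set_propeller: D = 3.721 m, P = 3.945 m (p = P/D = 1.060199); state ← (V=0, rpm=0)
throttle_to(6907): rpm ← 6907
set_airspeed(59.6): V ← 59.6 m/s
adjust_throttle(-151): rpm ← 6907 -151 = 6756
final state: V = 59.6 m/s, rpm = 6756 → n = rpm/60 = 112.600000 rev/s
target J* = 1.597; solve J* = V/(n·D) for n: n = V/(J*·D) = 59.6/(1.597 × 3.721) = 10.029555 rev/s
rpm = 60·n = 601.773313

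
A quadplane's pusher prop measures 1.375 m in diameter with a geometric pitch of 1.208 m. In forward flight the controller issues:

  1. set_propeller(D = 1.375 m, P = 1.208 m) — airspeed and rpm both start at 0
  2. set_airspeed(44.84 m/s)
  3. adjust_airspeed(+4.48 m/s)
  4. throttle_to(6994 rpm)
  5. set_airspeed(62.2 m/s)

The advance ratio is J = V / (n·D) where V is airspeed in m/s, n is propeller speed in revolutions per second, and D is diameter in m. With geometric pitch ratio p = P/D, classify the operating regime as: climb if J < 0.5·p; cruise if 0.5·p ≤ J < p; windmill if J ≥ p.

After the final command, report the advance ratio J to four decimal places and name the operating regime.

J = 0.3881, regime = climb

set_propeller: D = 1.375 m, P = 1.208 m (p = P/D = 0.878545); state ← (V=0, rpm=0)
set_airspeed(44.84): V ← 44.84 m/s
adjust_airspeed(+4.48): V ← 44.84 +4.48 = 49.32 m/s
throttle_to(6994): rpm ← 6994
set_airspeed(62.2): V ← 62.2 m/s
final state: V = 62.2 m/s, rpm = 6994 → n = rpm/60 = 116.566667 rev/s
J = V / (n·D) = 62.2 / (116.566667 × 1.375) = 0.388073
regime bands: climb J<0.4393 | cruise [0.4393, 0.8785) | windmill J≥0.8785
J = 0.3881 → climb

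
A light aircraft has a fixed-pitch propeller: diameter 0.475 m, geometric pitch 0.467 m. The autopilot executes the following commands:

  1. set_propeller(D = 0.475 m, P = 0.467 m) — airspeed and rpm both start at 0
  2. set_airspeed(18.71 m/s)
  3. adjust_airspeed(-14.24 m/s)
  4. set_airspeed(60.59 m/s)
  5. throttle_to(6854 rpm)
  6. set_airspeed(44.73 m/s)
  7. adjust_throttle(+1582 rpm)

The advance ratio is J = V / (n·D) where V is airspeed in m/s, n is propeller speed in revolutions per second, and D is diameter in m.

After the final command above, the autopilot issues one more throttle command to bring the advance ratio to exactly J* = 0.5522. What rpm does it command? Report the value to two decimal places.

set_propeller: D = 0.475 m, P = 0.467 m (p = P/D = 0.983158); state ← (V=0, rpm=0)
set_airspeed(18.71): V ← 18.71 m/s
adjust_airspeed(-14.24): V ← 18.71 -14.24 = 4.47 m/s
set_airspeed(60.59): V ← 60.59 m/s
throttle_to(6854): rpm ← 6854
set_airspeed(44.73): V ← 44.73 m/s
adjust_throttle(+1582): rpm ← 6854 +1582 = 8436
final state: V = 44.73 m/s, rpm = 8436 → n = rpm/60 = 140.600000 rev/s
target J* = 0.5522; solve J* = V/(n·D) for n: n = V/(J*·D) = 44.73/(0.5522 × 0.475) = 170.533178 rev/s
rpm = 60·n = 10231.990697

rpm = 10231.99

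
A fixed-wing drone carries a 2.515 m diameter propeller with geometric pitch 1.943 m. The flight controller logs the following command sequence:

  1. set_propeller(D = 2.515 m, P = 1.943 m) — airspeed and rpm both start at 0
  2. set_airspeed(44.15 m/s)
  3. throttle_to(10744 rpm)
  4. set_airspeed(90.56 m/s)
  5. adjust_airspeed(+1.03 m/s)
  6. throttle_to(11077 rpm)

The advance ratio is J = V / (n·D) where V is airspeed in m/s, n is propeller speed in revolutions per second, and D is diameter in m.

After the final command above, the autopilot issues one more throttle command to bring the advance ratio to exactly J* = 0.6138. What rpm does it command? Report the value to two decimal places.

set_propeller: D = 2.515 m, P = 1.943 m (p = P/D = 0.772565); state ← (V=0, rpm=0)
set_airspeed(44.15): V ← 44.15 m/s
throttle_to(10744): rpm ← 10744
set_airspeed(90.56): V ← 90.56 m/s
adjust_airspeed(+1.03): V ← 90.56 +1.03 = 91.59 m/s
throttle_to(11077): rpm ← 11077
final state: V = 91.59 m/s, rpm = 11077 → n = rpm/60 = 184.616667 rev/s
target J* = 0.6138; solve J* = V/(n·D) for n: n = V/(J*·D) = 91.59/(0.6138 × 2.515) = 59.331207 rev/s
rpm = 60·n = 3559.872437

rpm = 3559.87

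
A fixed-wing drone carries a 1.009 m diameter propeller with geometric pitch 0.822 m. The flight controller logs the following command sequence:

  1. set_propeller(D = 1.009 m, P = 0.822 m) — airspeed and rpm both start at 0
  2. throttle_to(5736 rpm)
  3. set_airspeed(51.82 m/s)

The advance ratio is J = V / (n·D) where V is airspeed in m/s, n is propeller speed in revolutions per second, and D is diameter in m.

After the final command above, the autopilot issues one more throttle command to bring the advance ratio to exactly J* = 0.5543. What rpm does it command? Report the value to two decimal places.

set_propeller: D = 1.009 m, P = 0.822 m (p = P/D = 0.814668); state ← (V=0, rpm=0)
throttle_to(5736): rpm ← 5736
set_airspeed(51.82): V ← 51.82 m/s
final state: V = 51.82 m/s, rpm = 5736 → n = rpm/60 = 95.600000 rev/s
target J* = 0.5543; solve J* = V/(n·D) for n: n = V/(J*·D) = 51.82/(0.5543 × 1.009) = 92.653401 rev/s
rpm = 60·n = 5559.204039

rpm = 5559.20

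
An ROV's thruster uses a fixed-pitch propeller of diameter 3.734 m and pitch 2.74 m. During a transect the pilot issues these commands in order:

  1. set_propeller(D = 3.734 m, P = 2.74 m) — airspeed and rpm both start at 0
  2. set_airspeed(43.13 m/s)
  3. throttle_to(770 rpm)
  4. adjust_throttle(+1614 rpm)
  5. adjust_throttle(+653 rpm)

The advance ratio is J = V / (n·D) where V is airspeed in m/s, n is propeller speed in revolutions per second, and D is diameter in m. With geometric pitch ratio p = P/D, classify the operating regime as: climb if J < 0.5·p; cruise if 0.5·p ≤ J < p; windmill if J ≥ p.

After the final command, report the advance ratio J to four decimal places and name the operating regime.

J = 0.2282, regime = climb

set_propeller: D = 3.734 m, P = 2.74 m (p = P/D = 0.733798); state ← (V=0, rpm=0)
set_airspeed(43.13): V ← 43.13 m/s
throttle_to(770): rpm ← 770
adjust_throttle(+1614): rpm ← 770 +1614 = 2384
adjust_throttle(+653): rpm ← 2384 +653 = 3037
final state: V = 43.13 m/s, rpm = 3037 → n = rpm/60 = 50.616667 rev/s
J = V / (n·D) = 43.13 / (50.616667 × 3.734) = 0.228198
regime bands: climb J<0.3669 | cruise [0.3669, 0.7338) | windmill J≥0.7338
J = 0.2282 → climb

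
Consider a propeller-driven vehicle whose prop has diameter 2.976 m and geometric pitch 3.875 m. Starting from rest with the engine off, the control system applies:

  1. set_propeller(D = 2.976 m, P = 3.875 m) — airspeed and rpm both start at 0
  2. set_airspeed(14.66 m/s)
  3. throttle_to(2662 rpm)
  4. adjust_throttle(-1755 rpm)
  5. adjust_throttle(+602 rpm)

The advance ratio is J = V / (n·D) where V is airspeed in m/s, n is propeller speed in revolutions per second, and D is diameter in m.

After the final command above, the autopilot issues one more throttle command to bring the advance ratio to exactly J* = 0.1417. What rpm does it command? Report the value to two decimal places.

set_propeller: D = 2.976 m, P = 3.875 m (p = P/D = 1.302083); state ← (V=0, rpm=0)
set_airspeed(14.66): V ← 14.66 m/s
throttle_to(2662): rpm ← 2662
adjust_throttle(-1755): rpm ← 2662 -1755 = 907
adjust_throttle(+602): rpm ← 907 +602 = 1509
final state: V = 14.66 m/s, rpm = 1509 → n = rpm/60 = 25.150000 rev/s
target J* = 0.1417; solve J* = V/(n·D) for n: n = V/(J*·D) = 14.66/(0.1417 × 2.976) = 34.764116 rev/s
rpm = 60·n = 2085.846973

rpm = 2085.85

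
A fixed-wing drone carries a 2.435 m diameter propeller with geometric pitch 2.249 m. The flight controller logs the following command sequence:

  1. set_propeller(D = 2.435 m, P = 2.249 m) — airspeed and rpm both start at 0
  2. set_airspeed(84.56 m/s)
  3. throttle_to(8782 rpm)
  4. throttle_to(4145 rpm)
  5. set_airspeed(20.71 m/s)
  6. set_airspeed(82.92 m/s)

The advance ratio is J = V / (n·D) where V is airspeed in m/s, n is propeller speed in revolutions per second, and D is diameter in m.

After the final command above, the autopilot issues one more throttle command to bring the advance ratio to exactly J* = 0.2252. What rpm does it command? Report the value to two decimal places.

set_propeller: D = 2.435 m, P = 2.249 m (p = P/D = 0.923614); state ← (V=0, rpm=0)
set_airspeed(84.56): V ← 84.56 m/s
throttle_to(8782): rpm ← 8782
throttle_to(4145): rpm ← 4145
set_airspeed(20.71): V ← 20.71 m/s
set_airspeed(82.92): V ← 82.92 m/s
final state: V = 82.92 m/s, rpm = 4145 → n = rpm/60 = 69.083333 rev/s
target J* = 0.2252; solve J* = V/(n·D) for n: n = V/(J*·D) = 82.92/(0.2252 × 2.435) = 151.213979 rev/s
rpm = 60·n = 9072.838745

rpm = 9072.84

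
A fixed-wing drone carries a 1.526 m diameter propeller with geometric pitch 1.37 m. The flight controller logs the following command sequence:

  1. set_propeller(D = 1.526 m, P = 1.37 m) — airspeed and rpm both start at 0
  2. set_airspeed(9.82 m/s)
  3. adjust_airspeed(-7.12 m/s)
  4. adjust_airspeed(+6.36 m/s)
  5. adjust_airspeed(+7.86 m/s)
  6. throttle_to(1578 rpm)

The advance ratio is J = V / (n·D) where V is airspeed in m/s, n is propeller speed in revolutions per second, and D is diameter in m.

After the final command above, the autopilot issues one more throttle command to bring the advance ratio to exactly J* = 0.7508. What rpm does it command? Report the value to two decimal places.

set_propeller: D = 1.526 m, P = 1.37 m (p = P/D = 0.897772); state ← (V=0, rpm=0)
set_airspeed(9.82): V ← 9.82 m/s
adjust_airspeed(-7.12): V ← 9.82 -7.12 = 2.7 m/s
adjust_airspeed(+6.36): V ← 2.7 +6.36 = 9.06 m/s
adjust_airspeed(+7.86): V ← 9.06 +7.86 = 16.92 m/s
throttle_to(1578): rpm ← 1578
final state: V = 16.92 m/s, rpm = 1578 → n = rpm/60 = 26.300000 rev/s
target J* = 0.7508; solve J* = V/(n·D) for n: n = V/(J*·D) = 16.92/(0.7508 × 1.526) = 14.767996 rev/s
rpm = 60·n = 886.079750

rpm = 886.08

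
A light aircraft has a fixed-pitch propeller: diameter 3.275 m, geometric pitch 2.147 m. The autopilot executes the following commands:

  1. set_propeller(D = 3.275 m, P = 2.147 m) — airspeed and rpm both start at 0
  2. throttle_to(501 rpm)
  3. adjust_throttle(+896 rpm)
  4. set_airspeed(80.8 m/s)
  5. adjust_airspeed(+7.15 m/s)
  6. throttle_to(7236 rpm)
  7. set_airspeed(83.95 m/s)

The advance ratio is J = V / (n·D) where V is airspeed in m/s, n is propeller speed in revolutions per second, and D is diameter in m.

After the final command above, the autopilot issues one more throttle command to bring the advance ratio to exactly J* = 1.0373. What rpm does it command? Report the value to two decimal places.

set_propeller: D = 3.275 m, P = 2.147 m (p = P/D = 0.655573); state ← (V=0, rpm=0)
throttle_to(501): rpm ← 501
adjust_throttle(+896): rpm ← 501 +896 = 1397
set_airspeed(80.8): V ← 80.8 m/s
adjust_airspeed(+7.15): V ← 80.8 +7.15 = 87.95 m/s
throttle_to(7236): rpm ← 7236
set_airspeed(83.95): V ← 83.95 m/s
final state: V = 83.95 m/s, rpm = 7236 → n = rpm/60 = 120.600000 rev/s
target J* = 1.0373; solve J* = V/(n·D) for n: n = V/(J*·D) = 83.95/(1.0373 × 3.275) = 24.711836 rev/s
rpm = 60·n = 1482.710178

rpm = 1482.71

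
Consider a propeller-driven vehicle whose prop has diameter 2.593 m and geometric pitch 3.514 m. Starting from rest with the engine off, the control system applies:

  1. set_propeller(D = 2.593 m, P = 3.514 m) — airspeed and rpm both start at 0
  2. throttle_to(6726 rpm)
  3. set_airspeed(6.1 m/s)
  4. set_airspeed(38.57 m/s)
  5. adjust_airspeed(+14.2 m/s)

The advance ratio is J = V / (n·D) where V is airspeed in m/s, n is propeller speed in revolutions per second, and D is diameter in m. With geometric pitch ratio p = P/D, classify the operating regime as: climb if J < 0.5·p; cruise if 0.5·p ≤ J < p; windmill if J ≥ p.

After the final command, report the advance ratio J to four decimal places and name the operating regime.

J = 0.1815, regime = climb

set_propeller: D = 2.593 m, P = 3.514 m (p = P/D = 1.355187); state ← (V=0, rpm=0)
throttle_to(6726): rpm ← 6726
set_airspeed(6.1): V ← 6.1 m/s
set_airspeed(38.57): V ← 38.57 m/s
adjust_airspeed(+14.2): V ← 38.57 +14.2 = 52.77 m/s
final state: V = 52.77 m/s, rpm = 6726 → n = rpm/60 = 112.100000 rev/s
J = V / (n·D) = 52.77 / (112.100000 × 2.593) = 0.181543
regime bands: climb J<0.6776 | cruise [0.6776, 1.3552) | windmill J≥1.3552
J = 0.1815 → climb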